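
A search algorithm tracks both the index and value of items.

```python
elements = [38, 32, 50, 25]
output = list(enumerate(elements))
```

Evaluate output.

Step 1: enumerate pairs each element with its index:
  (0, 38)
  (1, 32)
  (2, 50)
  (3, 25)
Therefore output = [(0, 38), (1, 32), (2, 50), (3, 25)].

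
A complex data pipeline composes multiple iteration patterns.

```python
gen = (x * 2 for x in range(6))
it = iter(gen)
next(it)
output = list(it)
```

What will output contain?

Step 1: Generator produces [0, 2, 4, 6, 8, 10].
Step 2: next(it) consumes first element (0).
Step 3: list(it) collects remaining: [2, 4, 6, 8, 10].
Therefore output = [2, 4, 6, 8, 10].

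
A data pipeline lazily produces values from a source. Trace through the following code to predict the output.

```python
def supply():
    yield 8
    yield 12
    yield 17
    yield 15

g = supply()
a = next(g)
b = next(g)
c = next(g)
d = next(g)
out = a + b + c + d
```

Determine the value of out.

Step 1: Create generator and consume all values:
  a = next(g) = 8
  b = next(g) = 12
  c = next(g) = 17
  d = next(g) = 15
Step 2: out = 8 + 12 + 17 + 15 = 52.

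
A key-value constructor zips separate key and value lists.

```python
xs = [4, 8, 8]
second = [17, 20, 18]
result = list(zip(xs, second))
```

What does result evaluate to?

Step 1: zip pairs elements at same index:
  Index 0: (4, 17)
  Index 1: (8, 20)
  Index 2: (8, 18)
Therefore result = [(4, 17), (8, 20), (8, 18)].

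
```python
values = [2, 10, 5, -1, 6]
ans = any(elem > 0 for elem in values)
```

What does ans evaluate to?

Step 1: Check elem > 0 for each element in [2, 10, 5, -1, 6]:
  2 > 0: True
  10 > 0: True
  5 > 0: True
  -1 > 0: False
  6 > 0: True
Step 2: any() returns True.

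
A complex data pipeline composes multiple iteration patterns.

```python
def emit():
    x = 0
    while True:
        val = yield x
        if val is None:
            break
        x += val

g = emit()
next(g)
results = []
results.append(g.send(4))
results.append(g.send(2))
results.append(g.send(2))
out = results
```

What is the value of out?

Step 1: next(g) -> yield 0.
Step 2: send(4) -> x = 4, yield 4.
Step 3: send(2) -> x = 6, yield 6.
Step 4: send(2) -> x = 8, yield 8.
Therefore out = [4, 6, 8].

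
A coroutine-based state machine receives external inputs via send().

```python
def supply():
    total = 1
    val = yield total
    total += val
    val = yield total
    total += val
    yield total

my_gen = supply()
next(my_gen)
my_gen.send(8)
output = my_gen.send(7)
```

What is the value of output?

Step 1: next() -> yield total=1.
Step 2: send(8) -> val=8, total = 1+8 = 9, yield 9.
Step 3: send(7) -> val=7, total = 9+7 = 16, yield 16.
Therefore output = 16.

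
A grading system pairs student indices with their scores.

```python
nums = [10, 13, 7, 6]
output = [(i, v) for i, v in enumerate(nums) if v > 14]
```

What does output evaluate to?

Step 1: Filter enumerate([10, 13, 7, 6]) keeping v > 14:
  (0, 10): 10 <= 14, excluded
  (1, 13): 13 <= 14, excluded
  (2, 7): 7 <= 14, excluded
  (3, 6): 6 <= 14, excluded
Therefore output = [].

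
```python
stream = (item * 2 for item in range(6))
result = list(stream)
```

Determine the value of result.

Step 1: For each item in range(6), compute item*2:
  item=0: 0*2 = 0
  item=1: 1*2 = 2
  item=2: 2*2 = 4
  item=3: 3*2 = 6
  item=4: 4*2 = 8
  item=5: 5*2 = 10
Therefore result = [0, 2, 4, 6, 8, 10].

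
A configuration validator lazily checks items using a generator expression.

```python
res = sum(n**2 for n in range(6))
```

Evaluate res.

Step 1: Compute n**2 for each n in range(6):
  n=0: 0**2 = 0
  n=1: 1**2 = 1
  n=2: 2**2 = 4
  n=3: 3**2 = 9
  n=4: 4**2 = 16
  n=5: 5**2 = 25
Step 2: sum = 0 + 1 + 4 + 9 + 16 + 25 = 55.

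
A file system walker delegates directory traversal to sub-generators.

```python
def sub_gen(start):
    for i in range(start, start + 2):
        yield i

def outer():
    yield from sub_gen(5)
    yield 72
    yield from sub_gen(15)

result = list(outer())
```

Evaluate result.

Step 1: outer() delegates to sub_gen(5):
  yield 5
  yield 6
Step 2: yield 72
Step 3: Delegates to sub_gen(15):
  yield 15
  yield 16
Therefore result = [5, 6, 72, 15, 16].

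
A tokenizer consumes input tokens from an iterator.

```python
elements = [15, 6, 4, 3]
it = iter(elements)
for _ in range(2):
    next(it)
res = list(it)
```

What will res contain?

Step 1: Create iterator over [15, 6, 4, 3].
Step 2: Advance 2 positions (consuming [15, 6]).
Step 3: list() collects remaining elements: [4, 3].
Therefore res = [4, 3].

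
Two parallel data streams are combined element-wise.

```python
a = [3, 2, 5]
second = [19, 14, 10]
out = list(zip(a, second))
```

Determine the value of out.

Step 1: zip pairs elements at same index:
  Index 0: (3, 19)
  Index 1: (2, 14)
  Index 2: (5, 10)
Therefore out = [(3, 19), (2, 14), (5, 10)].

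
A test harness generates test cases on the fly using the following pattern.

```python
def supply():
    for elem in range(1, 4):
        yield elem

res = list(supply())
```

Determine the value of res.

Step 1: The generator yields each value from range(1, 4).
Step 2: list() consumes all yields: [1, 2, 3].
Therefore res = [1, 2, 3].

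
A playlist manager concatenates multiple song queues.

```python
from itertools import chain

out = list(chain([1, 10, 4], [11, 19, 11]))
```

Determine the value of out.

Step 1: chain() concatenates iterables: [1, 10, 4] + [11, 19, 11].
Therefore out = [1, 10, 4, 11, 19, 11].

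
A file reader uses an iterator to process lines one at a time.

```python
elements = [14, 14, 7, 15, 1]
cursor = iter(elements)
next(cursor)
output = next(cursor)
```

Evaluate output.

Step 1: Create iterator over [14, 14, 7, 15, 1].
Step 2: next() consumes 14.
Step 3: next() returns 14.
Therefore output = 14.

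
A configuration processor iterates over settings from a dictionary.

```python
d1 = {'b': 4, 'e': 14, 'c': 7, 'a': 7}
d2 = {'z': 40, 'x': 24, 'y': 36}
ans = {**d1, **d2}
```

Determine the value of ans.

Step 1: Merge d1 and d2 (d2 values override on key conflicts).
Step 2: d1 has keys ['b', 'e', 'c', 'a'], d2 has keys ['z', 'x', 'y'].
Therefore ans = {'b': 4, 'e': 14, 'c': 7, 'a': 7, 'z': 40, 'x': 24, 'y': 36}.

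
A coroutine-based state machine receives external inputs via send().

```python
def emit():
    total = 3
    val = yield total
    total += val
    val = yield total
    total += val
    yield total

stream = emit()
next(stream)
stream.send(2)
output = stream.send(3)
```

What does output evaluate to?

Step 1: next() -> yield total=3.
Step 2: send(2) -> val=2, total = 3+2 = 5, yield 5.
Step 3: send(3) -> val=3, total = 5+3 = 8, yield 8.
Therefore output = 8.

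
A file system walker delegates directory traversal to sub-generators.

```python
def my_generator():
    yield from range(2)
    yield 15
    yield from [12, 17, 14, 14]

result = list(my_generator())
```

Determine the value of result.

Step 1: Trace yields in order:
  yield 0
  yield 1
  yield 15
  yield 12
  yield 17
  yield 14
  yield 14
Therefore result = [0, 1, 15, 12, 17, 14, 14].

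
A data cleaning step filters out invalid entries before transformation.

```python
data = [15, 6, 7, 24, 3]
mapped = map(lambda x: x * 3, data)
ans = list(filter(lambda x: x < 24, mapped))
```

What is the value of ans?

Step 1: Map x * 3:
  15 -> 45
  6 -> 18
  7 -> 21
  24 -> 72
  3 -> 9
Step 2: Filter for < 24:
  45: removed
  18: kept
  21: kept
  72: removed
  9: kept
Therefore ans = [18, 21, 9].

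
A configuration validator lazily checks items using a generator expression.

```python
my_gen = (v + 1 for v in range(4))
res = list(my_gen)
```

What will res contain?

Step 1: For each v in range(4), compute v+1:
  v=0: 0+1 = 1
  v=1: 1+1 = 2
  v=2: 2+1 = 3
  v=3: 3+1 = 4
Therefore res = [1, 2, 3, 4].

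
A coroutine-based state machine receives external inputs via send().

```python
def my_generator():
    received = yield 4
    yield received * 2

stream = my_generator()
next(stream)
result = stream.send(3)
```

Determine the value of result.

Step 1: next(stream) advances to first yield, producing 4.
Step 2: send(3) resumes, received = 3.
Step 3: yield received * 2 = 3 * 2 = 6.
Therefore result = 6.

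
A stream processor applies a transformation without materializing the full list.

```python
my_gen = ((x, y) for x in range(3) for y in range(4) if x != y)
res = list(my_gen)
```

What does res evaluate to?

Step 1: Nested generator over range(3) x range(4) where x != y:
  (0, 0): excluded (x == y)
  (0, 1): included
  (0, 2): included
  (0, 3): included
  (1, 0): included
  (1, 1): excluded (x == y)
  (1, 2): included
  (1, 3): included
  (2, 0): included
  (2, 1): included
  (2, 2): excluded (x == y)
  (2, 3): included
Therefore res = [(0, 1), (0, 2), (0, 3), (1, 0), (1, 2), (1, 3), (2, 0), (2, 1), (2, 3)].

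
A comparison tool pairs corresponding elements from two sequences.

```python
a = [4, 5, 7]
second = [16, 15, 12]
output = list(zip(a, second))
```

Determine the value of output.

Step 1: zip pairs elements at same index:
  Index 0: (4, 16)
  Index 1: (5, 15)
  Index 2: (7, 12)
Therefore output = [(4, 16), (5, 15), (7, 12)].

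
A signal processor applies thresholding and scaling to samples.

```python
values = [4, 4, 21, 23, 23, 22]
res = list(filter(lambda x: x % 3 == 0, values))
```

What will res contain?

Step 1: Filter elements divisible by 3:
  4 % 3 = 1: removed
  4 % 3 = 1: removed
  21 % 3 = 0: kept
  23 % 3 = 2: removed
  23 % 3 = 2: removed
  22 % 3 = 1: removed
Therefore res = [21].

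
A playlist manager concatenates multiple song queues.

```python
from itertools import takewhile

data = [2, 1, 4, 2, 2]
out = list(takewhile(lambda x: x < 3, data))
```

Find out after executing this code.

Step 1: takewhile stops at first element >= 3:
  2 < 3: take
  1 < 3: take
  4 >= 3: stop
Therefore out = [2, 1].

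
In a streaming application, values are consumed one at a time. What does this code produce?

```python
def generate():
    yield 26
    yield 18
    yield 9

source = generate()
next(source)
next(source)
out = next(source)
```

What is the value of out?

Step 1: generate() creates a generator.
Step 2: next(source) yields 26 (consumed and discarded).
Step 3: next(source) yields 18 (consumed and discarded).
Step 4: next(source) yields 9, assigned to out.
Therefore out = 9.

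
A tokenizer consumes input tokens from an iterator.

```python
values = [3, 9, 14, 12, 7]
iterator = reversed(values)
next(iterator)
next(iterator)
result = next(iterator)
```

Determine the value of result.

Step 1: reversed([3, 9, 14, 12, 7]) gives iterator: [7, 12, 14, 9, 3].
Step 2: First next() = 7, second next() = 12.
Step 3: Third next() = 14.
Therefore result = 14.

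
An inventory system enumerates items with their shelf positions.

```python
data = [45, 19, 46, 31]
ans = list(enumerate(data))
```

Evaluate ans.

Step 1: enumerate pairs each element with its index:
  (0, 45)
  (1, 19)
  (2, 46)
  (3, 31)
Therefore ans = [(0, 45), (1, 19), (2, 46), (3, 31)].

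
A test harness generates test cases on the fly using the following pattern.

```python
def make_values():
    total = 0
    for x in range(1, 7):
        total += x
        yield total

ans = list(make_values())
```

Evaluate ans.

Step 1: Generator accumulates running sum:
  x=1: total = 1, yield 1
  x=2: total = 3, yield 3
  x=3: total = 6, yield 6
  x=4: total = 10, yield 10
  x=5: total = 15, yield 15
  x=6: total = 21, yield 21
Therefore ans = [1, 3, 6, 10, 15, 21].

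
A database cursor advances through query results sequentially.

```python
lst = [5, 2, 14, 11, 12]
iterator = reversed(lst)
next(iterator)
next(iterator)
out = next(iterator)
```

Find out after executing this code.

Step 1: reversed([5, 2, 14, 11, 12]) gives iterator: [12, 11, 14, 2, 5].
Step 2: First next() = 12, second next() = 11.
Step 3: Third next() = 14.
Therefore out = 14.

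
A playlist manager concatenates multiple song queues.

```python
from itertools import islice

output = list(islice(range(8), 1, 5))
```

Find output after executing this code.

Step 1: islice(range(8), 1, 5) takes elements at indices [1, 5).
Step 2: Elements: [1, 2, 3, 4].
Therefore output = [1, 2, 3, 4].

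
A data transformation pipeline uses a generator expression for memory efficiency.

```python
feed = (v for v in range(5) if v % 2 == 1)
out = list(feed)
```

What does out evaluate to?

Step 1: Filter range(5) keeping only odd values:
  v=0: even, excluded
  v=1: odd, included
  v=2: even, excluded
  v=3: odd, included
  v=4: even, excluded
Therefore out = [1, 3].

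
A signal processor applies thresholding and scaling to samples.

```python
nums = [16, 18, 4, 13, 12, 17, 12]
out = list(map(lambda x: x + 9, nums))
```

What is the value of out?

Step 1: Apply lambda x: x + 9 to each element:
  16 -> 25
  18 -> 27
  4 -> 13
  13 -> 22
  12 -> 21
  17 -> 26
  12 -> 21
Therefore out = [25, 27, 13, 22, 21, 26, 21].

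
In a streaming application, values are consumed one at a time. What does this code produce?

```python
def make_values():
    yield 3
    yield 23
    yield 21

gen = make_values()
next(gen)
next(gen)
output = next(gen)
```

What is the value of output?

Step 1: make_values() creates a generator.
Step 2: next(gen) yields 3 (consumed and discarded).
Step 3: next(gen) yields 23 (consumed and discarded).
Step 4: next(gen) yields 21, assigned to output.
Therefore output = 21.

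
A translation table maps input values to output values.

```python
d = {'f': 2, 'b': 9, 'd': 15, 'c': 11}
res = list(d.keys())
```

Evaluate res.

Step 1: d.keys() returns the dictionary keys in insertion order.
Therefore res = ['f', 'b', 'd', 'c'].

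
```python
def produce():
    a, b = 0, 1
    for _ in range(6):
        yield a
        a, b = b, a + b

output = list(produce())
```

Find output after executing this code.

Step 1: Fibonacci-like sequence starting with a=0, b=1:
  Iteration 1: yield a=0, then a,b = 1,1
  Iteration 2: yield a=1, then a,b = 1,2
  Iteration 3: yield a=1, then a,b = 2,3
  Iteration 4: yield a=2, then a,b = 3,5
  Iteration 5: yield a=3, then a,b = 5,8
  Iteration 6: yield a=5, then a,b = 8,13
Therefore output = [0, 1, 1, 2, 3, 5].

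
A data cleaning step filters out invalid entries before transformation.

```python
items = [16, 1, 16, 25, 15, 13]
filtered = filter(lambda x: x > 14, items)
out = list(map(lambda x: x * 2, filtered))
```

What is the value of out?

Step 1: Filter items for elements > 14:
  16: kept
  1: removed
  16: kept
  25: kept
  15: kept
  13: removed
Step 2: Map x * 2 on filtered [16, 16, 25, 15]:
  16 -> 32
  16 -> 32
  25 -> 50
  15 -> 30
Therefore out = [32, 32, 50, 30].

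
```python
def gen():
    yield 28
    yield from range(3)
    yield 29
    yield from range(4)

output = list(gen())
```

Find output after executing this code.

Step 1: Trace yields in order:
  yield 28
  yield 0
  yield 1
  yield 2
  yield 29
  yield 0
  yield 1
  yield 2
  yield 3
Therefore output = [28, 0, 1, 2, 29, 0, 1, 2, 3].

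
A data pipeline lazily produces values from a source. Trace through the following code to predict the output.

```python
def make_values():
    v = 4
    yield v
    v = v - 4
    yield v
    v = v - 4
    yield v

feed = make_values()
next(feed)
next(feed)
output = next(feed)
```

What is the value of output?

Step 1: Trace through generator execution:
  Yield 1: v starts at 4, yield 4
  Yield 2: v = 4 - 4 = 0, yield 0
  Yield 3: v = 0 - 4 = -4, yield -4
Step 2: First next() gets 4, second next() gets the second value, third next() yields -4.
Therefore output = -4.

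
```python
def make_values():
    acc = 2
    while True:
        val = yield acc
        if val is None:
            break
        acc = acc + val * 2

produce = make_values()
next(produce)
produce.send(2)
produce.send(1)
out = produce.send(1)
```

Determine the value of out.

Step 1: next() -> yield acc=2.
Step 2: send(2) -> val=2, acc = 2 + 2*2 = 6, yield 6.
Step 3: send(1) -> val=1, acc = 6 + 1*2 = 8, yield 8.
Step 4: send(1) -> val=1, acc = 8 + 1*2 = 10, yield 10.
Therefore out = 10.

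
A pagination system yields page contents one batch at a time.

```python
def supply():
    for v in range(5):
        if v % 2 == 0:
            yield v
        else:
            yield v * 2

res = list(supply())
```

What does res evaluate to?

Step 1: For each v in range(5), yield v if even, else v*2:
  v=0 (even): yield 0
  v=1 (odd): yield 1*2 = 2
  v=2 (even): yield 2
  v=3 (odd): yield 3*2 = 6
  v=4 (even): yield 4
Therefore res = [0, 2, 2, 6, 4].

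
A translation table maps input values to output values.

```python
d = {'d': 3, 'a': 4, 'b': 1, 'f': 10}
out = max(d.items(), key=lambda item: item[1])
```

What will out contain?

Step 1: Find item with maximum value:
  ('d', 3)
  ('a', 4)
  ('b', 1)
  ('f', 10)
Step 2: Maximum value is 10 at key 'f'.
Therefore out = ('f', 10).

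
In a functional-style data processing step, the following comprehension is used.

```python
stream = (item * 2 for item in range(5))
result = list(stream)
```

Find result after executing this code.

Step 1: For each item in range(5), compute item*2:
  item=0: 0*2 = 0
  item=1: 1*2 = 2
  item=2: 2*2 = 4
  item=3: 3*2 = 6
  item=4: 4*2 = 8
Therefore result = [0, 2, 4, 6, 8].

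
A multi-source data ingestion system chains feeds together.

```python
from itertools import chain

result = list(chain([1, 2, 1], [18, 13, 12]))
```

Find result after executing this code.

Step 1: chain() concatenates iterables: [1, 2, 1] + [18, 13, 12].
Therefore result = [1, 2, 1, 18, 13, 12].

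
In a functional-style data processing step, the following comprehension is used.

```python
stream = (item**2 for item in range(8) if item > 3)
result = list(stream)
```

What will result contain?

Step 1: For range(8), keep item > 3, then square:
  item=0: 0 <= 3, excluded
  item=1: 1 <= 3, excluded
  item=2: 2 <= 3, excluded
  item=3: 3 <= 3, excluded
  item=4: 4 > 3, yield 4**2 = 16
  item=5: 5 > 3, yield 5**2 = 25
  item=6: 6 > 3, yield 6**2 = 36
  item=7: 7 > 3, yield 7**2 = 49
Therefore result = [16, 25, 36, 49].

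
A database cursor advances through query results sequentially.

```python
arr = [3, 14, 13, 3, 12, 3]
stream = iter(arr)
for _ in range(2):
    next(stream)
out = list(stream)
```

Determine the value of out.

Step 1: Create iterator over [3, 14, 13, 3, 12, 3].
Step 2: Advance 2 positions (consuming [3, 14]).
Step 3: list() collects remaining elements: [13, 3, 12, 3].
Therefore out = [13, 3, 12, 3].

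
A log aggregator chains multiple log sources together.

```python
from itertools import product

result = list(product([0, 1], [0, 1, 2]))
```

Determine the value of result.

Step 1: product([0, 1], [0, 1, 2]) gives all pairs:
  (0, 0)
  (0, 1)
  (0, 2)
  (1, 0)
  (1, 1)
  (1, 2)
Therefore result = [(0, 0), (0, 1), (0, 2), (1, 0), (1, 1), (1, 2)].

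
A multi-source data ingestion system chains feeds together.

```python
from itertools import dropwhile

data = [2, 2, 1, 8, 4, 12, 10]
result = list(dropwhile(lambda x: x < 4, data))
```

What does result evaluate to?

Step 1: dropwhile drops elements while < 4:
  2 < 4: dropped
  2 < 4: dropped
  1 < 4: dropped
  8: kept (dropping stopped)
Step 2: Remaining elements kept regardless of condition.
Therefore result = [8, 4, 12, 10].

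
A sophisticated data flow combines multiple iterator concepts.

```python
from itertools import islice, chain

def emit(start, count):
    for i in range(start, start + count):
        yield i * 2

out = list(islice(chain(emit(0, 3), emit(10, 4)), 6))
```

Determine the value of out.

Step 1: emit(0, 3) yields [0, 2, 4].
Step 2: emit(10, 4) yields [20, 22, 24, 26].
Step 3: chain concatenates: [0, 2, 4, 20, 22, 24, 26].
Step 4: islice takes first 6: [0, 2, 4, 20, 22, 24].
Therefore out = [0, 2, 4, 20, 22, 24].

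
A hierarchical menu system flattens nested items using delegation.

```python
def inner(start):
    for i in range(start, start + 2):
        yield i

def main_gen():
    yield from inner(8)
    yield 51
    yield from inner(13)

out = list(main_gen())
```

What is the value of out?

Step 1: main_gen() delegates to inner(8):
  yield 8
  yield 9
Step 2: yield 51
Step 3: Delegates to inner(13):
  yield 13
  yield 14
Therefore out = [8, 9, 51, 13, 14].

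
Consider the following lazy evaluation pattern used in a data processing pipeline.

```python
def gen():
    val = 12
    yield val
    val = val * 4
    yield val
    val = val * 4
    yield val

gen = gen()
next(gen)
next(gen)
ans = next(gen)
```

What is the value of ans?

Step 1: Trace through generator execution:
  Yield 1: val starts at 12, yield 12
  Yield 2: val = 12 * 4 = 48, yield 48
  Yield 3: val = 48 * 4 = 192, yield 192
Step 2: First next() gets 12, second next() gets the second value, third next() yields 192.
Therefore ans = 192.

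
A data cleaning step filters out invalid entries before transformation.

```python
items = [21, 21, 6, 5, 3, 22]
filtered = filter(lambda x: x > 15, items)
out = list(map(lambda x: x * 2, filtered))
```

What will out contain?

Step 1: Filter items for elements > 15:
  21: kept
  21: kept
  6: removed
  5: removed
  3: removed
  22: kept
Step 2: Map x * 2 on filtered [21, 21, 22]:
  21 -> 42
  21 -> 42
  22 -> 44
Therefore out = [42, 42, 44].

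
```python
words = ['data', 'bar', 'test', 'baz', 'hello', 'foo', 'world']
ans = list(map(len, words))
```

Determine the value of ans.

Step 1: Map len() to each word:
  'data' -> 4
  'bar' -> 3
  'test' -> 4
  'baz' -> 3
  'hello' -> 5
  'foo' -> 3
  'world' -> 5
Therefore ans = [4, 3, 4, 3, 5, 3, 5].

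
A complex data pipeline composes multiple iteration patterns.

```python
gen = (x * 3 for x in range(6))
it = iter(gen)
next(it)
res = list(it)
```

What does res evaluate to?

Step 1: Generator produces [0, 3, 6, 9, 12, 15].
Step 2: next(it) consumes first element (0).
Step 3: list(it) collects remaining: [3, 6, 9, 12, 15].
Therefore res = [3, 6, 9, 12, 15].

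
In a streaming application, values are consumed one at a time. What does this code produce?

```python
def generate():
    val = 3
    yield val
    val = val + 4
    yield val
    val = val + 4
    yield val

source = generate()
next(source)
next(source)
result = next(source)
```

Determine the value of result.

Step 1: Trace through generator execution:
  Yield 1: val starts at 3, yield 3
  Yield 2: val = 3 + 4 = 7, yield 7
  Yield 3: val = 7 + 4 = 11, yield 11
Step 2: First next() gets 3, second next() gets the second value, third next() yields 11.
Therefore result = 11.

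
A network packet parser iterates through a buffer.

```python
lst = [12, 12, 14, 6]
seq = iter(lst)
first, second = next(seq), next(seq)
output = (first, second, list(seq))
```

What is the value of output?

Step 1: Create iterator over [12, 12, 14, 6].
Step 2: first = 12, second = 12.
Step 3: Remaining elements: [14, 6].
Therefore output = (12, 12, [14, 6]).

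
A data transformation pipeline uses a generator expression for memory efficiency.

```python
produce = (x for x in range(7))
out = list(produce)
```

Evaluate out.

Step 1: Generator expression iterates range(7): [0, 1, 2, 3, 4, 5, 6].
Step 2: list() collects all values.
Therefore out = [0, 1, 2, 3, 4, 5, 6].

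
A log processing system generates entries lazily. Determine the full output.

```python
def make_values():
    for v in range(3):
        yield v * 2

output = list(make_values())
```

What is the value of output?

Step 1: For each v in range(3), yield v * 2:
  v=0: yield 0 * 2 = 0
  v=1: yield 1 * 2 = 2
  v=2: yield 2 * 2 = 4
Therefore output = [0, 2, 4].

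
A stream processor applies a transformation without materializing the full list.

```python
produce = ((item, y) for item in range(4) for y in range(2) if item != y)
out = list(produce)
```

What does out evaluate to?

Step 1: Nested generator over range(4) x range(2) where item != y:
  (0, 0): excluded (item == y)
  (0, 1): included
  (1, 0): included
  (1, 1): excluded (item == y)
  (2, 0): included
  (2, 1): included
  (3, 0): included
  (3, 1): included
Therefore out = [(0, 1), (1, 0), (2, 0), (2, 1), (3, 0), (3, 1)].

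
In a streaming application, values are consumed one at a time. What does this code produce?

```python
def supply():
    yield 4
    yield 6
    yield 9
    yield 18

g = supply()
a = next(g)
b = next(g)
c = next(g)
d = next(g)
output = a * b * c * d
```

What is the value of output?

Step 1: Create generator and consume all values:
  a = next(g) = 4
  b = next(g) = 6
  c = next(g) = 9
  d = next(g) = 18
Step 2: output = 4 * 6 * 9 * 18 = 3888.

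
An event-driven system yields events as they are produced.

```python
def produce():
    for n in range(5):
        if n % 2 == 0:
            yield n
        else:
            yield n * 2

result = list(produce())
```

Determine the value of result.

Step 1: For each n in range(5), yield n if even, else n*2:
  n=0 (even): yield 0
  n=1 (odd): yield 1*2 = 2
  n=2 (even): yield 2
  n=3 (odd): yield 3*2 = 6
  n=4 (even): yield 4
Therefore result = [0, 2, 2, 6, 4].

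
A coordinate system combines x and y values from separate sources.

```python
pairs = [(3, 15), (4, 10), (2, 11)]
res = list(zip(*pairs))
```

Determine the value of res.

Step 1: zip(*pairs) transposes: unzips [(3, 15), (4, 10), (2, 11)] into separate sequences.
Step 2: First elements: (3, 4, 2), second elements: (15, 10, 11).
Therefore res = [(3, 4, 2), (15, 10, 11)].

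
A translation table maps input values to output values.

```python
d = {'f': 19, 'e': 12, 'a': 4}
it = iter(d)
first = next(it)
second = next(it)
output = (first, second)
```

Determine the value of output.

Step 1: iter(d) iterates over keys: ['f', 'e', 'a'].
Step 2: first = next(it) = 'f', second = next(it) = 'e'.
Therefore output = ('f', 'e').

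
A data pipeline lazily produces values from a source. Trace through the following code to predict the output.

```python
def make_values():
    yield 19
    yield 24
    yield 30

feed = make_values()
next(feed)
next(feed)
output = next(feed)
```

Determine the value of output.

Step 1: make_values() creates a generator.
Step 2: next(feed) yields 19 (consumed and discarded).
Step 3: next(feed) yields 24 (consumed and discarded).
Step 4: next(feed) yields 30, assigned to output.
Therefore output = 30.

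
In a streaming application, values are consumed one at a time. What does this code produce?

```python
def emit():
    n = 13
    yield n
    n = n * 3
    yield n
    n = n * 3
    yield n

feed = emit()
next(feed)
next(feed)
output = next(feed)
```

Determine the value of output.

Step 1: Trace through generator execution:
  Yield 1: n starts at 13, yield 13
  Yield 2: n = 13 * 3 = 39, yield 39
  Yield 3: n = 39 * 3 = 117, yield 117
Step 2: First next() gets 13, second next() gets the second value, third next() yields 117.
Therefore output = 117.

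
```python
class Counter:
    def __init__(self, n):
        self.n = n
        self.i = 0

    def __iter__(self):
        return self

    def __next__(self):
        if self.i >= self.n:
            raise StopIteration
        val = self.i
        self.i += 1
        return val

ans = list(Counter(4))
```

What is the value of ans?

Step 1: Counter(4) creates an iterator counting 0 to 3.
Step 2: list() consumes all values: [0, 1, 2, 3].
Therefore ans = [0, 1, 2, 3].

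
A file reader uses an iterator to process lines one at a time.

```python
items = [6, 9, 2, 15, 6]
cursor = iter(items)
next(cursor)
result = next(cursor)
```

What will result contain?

Step 1: Create iterator over [6, 9, 2, 15, 6].
Step 2: next() consumes 6.
Step 3: next() returns 9.
Therefore result = 9.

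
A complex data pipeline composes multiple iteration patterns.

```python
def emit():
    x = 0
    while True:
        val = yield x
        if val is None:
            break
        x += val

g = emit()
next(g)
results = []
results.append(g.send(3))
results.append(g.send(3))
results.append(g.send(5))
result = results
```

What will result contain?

Step 1: next(g) -> yield 0.
Step 2: send(3) -> x = 3, yield 3.
Step 3: send(3) -> x = 6, yield 6.
Step 4: send(5) -> x = 11, yield 11.
Therefore result = [3, 6, 11].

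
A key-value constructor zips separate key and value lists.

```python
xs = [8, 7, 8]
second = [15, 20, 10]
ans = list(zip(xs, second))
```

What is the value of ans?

Step 1: zip pairs elements at same index:
  Index 0: (8, 15)
  Index 1: (7, 20)
  Index 2: (8, 10)
Therefore ans = [(8, 15), (7, 20), (8, 10)].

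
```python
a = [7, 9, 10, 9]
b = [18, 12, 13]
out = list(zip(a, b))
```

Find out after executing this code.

Step 1: zip stops at shortest (len(a)=4, len(b)=3):
  Index 0: (7, 18)
  Index 1: (9, 12)
  Index 2: (10, 13)
Step 2: Last element of a (9) has no pair, dropped.
Therefore out = [(7, 18), (9, 12), (10, 13)].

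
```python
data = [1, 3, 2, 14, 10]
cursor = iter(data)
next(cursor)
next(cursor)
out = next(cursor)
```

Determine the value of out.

Step 1: Create iterator over [1, 3, 2, 14, 10].
Step 2: next() consumes 1.
Step 3: next() consumes 3.
Step 4: next() returns 2.
Therefore out = 2.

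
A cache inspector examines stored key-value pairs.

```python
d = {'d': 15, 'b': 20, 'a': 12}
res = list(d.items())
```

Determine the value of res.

Step 1: d.items() returns (key, value) pairs in insertion order.
Therefore res = [('d', 15), ('b', 20), ('a', 12)].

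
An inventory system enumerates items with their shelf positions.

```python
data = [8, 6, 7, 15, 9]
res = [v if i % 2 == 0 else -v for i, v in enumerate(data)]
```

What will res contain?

Step 1: For each (i, v), keep v if i is even, negate if odd:
  i=0 (even): keep 8
  i=1 (odd): negate to -6
  i=2 (even): keep 7
  i=3 (odd): negate to -15
  i=4 (even): keep 9
Therefore res = [8, -6, 7, -15, 9].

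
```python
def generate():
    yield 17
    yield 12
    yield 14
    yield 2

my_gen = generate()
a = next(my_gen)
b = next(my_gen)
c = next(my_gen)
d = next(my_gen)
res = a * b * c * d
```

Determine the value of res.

Step 1: Create generator and consume all values:
  a = next(my_gen) = 17
  b = next(my_gen) = 12
  c = next(my_gen) = 14
  d = next(my_gen) = 2
Step 2: res = 17 * 12 * 14 * 2 = 5712.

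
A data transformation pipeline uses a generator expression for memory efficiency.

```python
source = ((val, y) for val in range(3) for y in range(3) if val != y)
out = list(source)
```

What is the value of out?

Step 1: Nested generator over range(3) x range(3) where val != y:
  (0, 0): excluded (val == y)
  (0, 1): included
  (0, 2): included
  (1, 0): included
  (1, 1): excluded (val == y)
  (1, 2): included
  (2, 0): included
  (2, 1): included
  (2, 2): excluded (val == y)
Therefore out = [(0, 1), (0, 2), (1, 0), (1, 2), (2, 0), (2, 1)].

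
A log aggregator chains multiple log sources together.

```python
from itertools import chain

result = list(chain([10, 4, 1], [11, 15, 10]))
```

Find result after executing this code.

Step 1: chain() concatenates iterables: [10, 4, 1] + [11, 15, 10].
Therefore result = [10, 4, 1, 11, 15, 10].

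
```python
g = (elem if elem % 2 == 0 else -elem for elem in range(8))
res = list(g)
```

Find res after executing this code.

Step 1: For each elem in range(8), yield elem if even, else -elem:
  elem=0: even, yield 0
  elem=1: odd, yield -1
  elem=2: even, yield 2
  elem=3: odd, yield -3
  elem=4: even, yield 4
  elem=5: odd, yield -5
  elem=6: even, yield 6
  elem=7: odd, yield -7
Therefore res = [0, -1, 2, -3, 4, -5, 6, -7].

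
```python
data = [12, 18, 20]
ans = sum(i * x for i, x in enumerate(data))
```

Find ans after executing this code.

Step 1: Compute i * x for each (i, x) in enumerate([12, 18, 20]):
  i=0, x=12: 0*12 = 0
  i=1, x=18: 1*18 = 18
  i=2, x=20: 2*20 = 40
Step 2: sum = 0 + 18 + 40 = 58.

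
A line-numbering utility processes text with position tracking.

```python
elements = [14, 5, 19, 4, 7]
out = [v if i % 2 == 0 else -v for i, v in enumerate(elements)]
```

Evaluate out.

Step 1: For each (i, v), keep v if i is even, negate if odd:
  i=0 (even): keep 14
  i=1 (odd): negate to -5
  i=2 (even): keep 19
  i=3 (odd): negate to -4
  i=4 (even): keep 7
Therefore out = [14, -5, 19, -4, 7].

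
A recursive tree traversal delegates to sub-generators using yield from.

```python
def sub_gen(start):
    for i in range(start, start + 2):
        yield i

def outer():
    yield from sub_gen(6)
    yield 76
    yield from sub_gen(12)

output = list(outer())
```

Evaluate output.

Step 1: outer() delegates to sub_gen(6):
  yield 6
  yield 7
Step 2: yield 76
Step 3: Delegates to sub_gen(12):
  yield 12
  yield 13
Therefore output = [6, 7, 76, 12, 13].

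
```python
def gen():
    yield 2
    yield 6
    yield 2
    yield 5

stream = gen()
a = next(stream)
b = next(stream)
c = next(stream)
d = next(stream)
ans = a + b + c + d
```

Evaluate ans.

Step 1: Create generator and consume all values:
  a = next(stream) = 2
  b = next(stream) = 6
  c = next(stream) = 2
  d = next(stream) = 5
Step 2: ans = 2 + 6 + 2 + 5 = 15.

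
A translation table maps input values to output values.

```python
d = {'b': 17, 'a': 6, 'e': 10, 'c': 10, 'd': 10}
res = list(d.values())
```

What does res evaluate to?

Step 1: d.values() returns the dictionary values in insertion order.
Therefore res = [17, 6, 10, 10, 10].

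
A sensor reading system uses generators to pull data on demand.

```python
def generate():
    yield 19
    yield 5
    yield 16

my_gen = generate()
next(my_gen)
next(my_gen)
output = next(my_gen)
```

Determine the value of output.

Step 1: generate() creates a generator.
Step 2: next(my_gen) yields 19 (consumed and discarded).
Step 3: next(my_gen) yields 5 (consumed and discarded).
Step 4: next(my_gen) yields 16, assigned to output.
Therefore output = 16.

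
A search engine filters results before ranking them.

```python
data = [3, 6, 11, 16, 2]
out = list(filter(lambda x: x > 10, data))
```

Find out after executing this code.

Step 1: Filter elements > 10:
  3: removed
  6: removed
  11: kept
  16: kept
  2: removed
Therefore out = [11, 16].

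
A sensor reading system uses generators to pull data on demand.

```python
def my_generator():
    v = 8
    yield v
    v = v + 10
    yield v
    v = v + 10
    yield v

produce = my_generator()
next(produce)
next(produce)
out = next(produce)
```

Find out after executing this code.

Step 1: Trace through generator execution:
  Yield 1: v starts at 8, yield 8
  Yield 2: v = 8 + 10 = 18, yield 18
  Yield 3: v = 18 + 10 = 28, yield 28
Step 2: First next() gets 8, second next() gets the second value, third next() yields 28.
Therefore out = 28.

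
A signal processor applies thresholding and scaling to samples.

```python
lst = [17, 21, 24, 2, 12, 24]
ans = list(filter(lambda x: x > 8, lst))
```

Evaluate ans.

Step 1: Filter elements > 8:
  17: kept
  21: kept
  24: kept
  2: removed
  12: kept
  24: kept
Therefore ans = [17, 21, 24, 12, 24].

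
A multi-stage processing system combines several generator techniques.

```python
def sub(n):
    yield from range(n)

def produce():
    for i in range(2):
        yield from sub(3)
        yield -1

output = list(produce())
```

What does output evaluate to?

Step 1: For each i in range(2):
  i=0: yield from sub(3) -> [0, 1, 2], then yield -1
  i=1: yield from sub(3) -> [0, 1, 2], then yield -1
Therefore output = [0, 1, 2, -1, 0, 1, 2, -1].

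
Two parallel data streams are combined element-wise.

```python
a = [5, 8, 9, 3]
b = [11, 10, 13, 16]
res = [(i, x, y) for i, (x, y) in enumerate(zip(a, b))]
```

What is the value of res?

Step 1: enumerate(zip(a, b)) gives index with paired elements:
  i=0: (5, 11)
  i=1: (8, 10)
  i=2: (9, 13)
  i=3: (3, 16)
Therefore res = [(0, 5, 11), (1, 8, 10), (2, 9, 13), (3, 3, 16)].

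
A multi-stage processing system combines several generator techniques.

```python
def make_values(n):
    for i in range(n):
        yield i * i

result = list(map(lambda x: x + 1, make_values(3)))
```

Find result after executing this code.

Step 1: make_values(3) yields squares: [0, 1, 4].
Step 2: map adds 1 to each: [1, 2, 5].
Therefore result = [1, 2, 5].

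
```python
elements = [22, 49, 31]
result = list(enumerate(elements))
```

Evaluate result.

Step 1: enumerate pairs each element with its index:
  (0, 22)
  (1, 49)
  (2, 31)
Therefore result = [(0, 22), (1, 49), (2, 31)].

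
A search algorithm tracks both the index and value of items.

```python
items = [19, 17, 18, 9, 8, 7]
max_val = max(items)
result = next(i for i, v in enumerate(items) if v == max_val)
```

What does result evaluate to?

Step 1: max([19, 17, 18, 9, 8, 7]) = 19.
Step 2: Find first index where value == 19:
  Index 0: 19 == 19, found!
Therefore result = 0.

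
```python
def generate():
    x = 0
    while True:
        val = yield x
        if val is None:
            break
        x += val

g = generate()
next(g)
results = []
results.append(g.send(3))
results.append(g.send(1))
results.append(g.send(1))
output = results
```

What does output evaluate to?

Step 1: next(g) -> yield 0.
Step 2: send(3) -> x = 3, yield 3.
Step 3: send(1) -> x = 4, yield 4.
Step 4: send(1) -> x = 5, yield 5.
Therefore output = [3, 4, 5].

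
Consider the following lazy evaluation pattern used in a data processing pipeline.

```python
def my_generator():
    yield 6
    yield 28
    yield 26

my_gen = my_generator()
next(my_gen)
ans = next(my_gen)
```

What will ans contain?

Step 1: my_generator() creates a generator.
Step 2: next(my_gen) yields 6 (consumed and discarded).
Step 3: next(my_gen) yields 28, assigned to ans.
Therefore ans = 28.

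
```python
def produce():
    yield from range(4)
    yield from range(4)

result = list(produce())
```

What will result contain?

Step 1: Trace yields in order:
  yield 0
  yield 1
  yield 2
  yield 3
  yield 0
  yield 1
  yield 2
  yield 3
Therefore result = [0, 1, 2, 3, 0, 1, 2, 3].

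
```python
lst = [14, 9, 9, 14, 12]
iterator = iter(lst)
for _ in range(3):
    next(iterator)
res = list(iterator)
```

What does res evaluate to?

Step 1: Create iterator over [14, 9, 9, 14, 12].
Step 2: Advance 3 positions (consuming [14, 9, 9]).
Step 3: list() collects remaining elements: [14, 12].
Therefore res = [14, 12].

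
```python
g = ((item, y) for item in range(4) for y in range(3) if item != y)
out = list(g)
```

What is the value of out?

Step 1: Nested generator over range(4) x range(3) where item != y:
  (0, 0): excluded (item == y)
  (0, 1): included
  (0, 2): included
  (1, 0): included
  (1, 1): excluded (item == y)
  (1, 2): included
  (2, 0): included
  (2, 1): included
  (2, 2): excluded (item == y)
  (3, 0): included
  (3, 1): included
  (3, 2): included
Therefore out = [(0, 1), (0, 2), (1, 0), (1, 2), (2, 0), (2, 1), (3, 0), (3, 1), (3, 2)].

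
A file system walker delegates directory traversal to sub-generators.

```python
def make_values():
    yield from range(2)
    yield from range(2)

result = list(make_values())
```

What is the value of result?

Step 1: Trace yields in order:
  yield 0
  yield 1
  yield 0
  yield 1
Therefore result = [0, 1, 0, 1].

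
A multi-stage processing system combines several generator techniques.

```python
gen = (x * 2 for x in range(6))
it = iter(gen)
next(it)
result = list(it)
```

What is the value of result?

Step 1: Generator produces [0, 2, 4, 6, 8, 10].
Step 2: next(it) consumes first element (0).
Step 3: list(it) collects remaining: [2, 4, 6, 8, 10].
Therefore result = [2, 4, 6, 8, 10].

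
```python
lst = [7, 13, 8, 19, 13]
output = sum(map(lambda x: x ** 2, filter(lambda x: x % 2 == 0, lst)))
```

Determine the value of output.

Step 1: Filter even numbers from [7, 13, 8, 19, 13]: [8]
Step 2: Square each: [64]
Step 3: Sum = 64.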